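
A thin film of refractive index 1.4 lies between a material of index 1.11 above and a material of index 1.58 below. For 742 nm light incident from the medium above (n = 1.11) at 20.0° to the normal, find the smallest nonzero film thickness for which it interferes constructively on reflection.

Ray reflecting at the top interface goes from n = 1.11 toward n = 1.4: a half-wave phase shift.
At the lower boundary (n = 1.4 to n = 1.58) the reflected ray undergoes a half-wave phase shift.
Zero or two π shifts → no net half-wave offset.
So the condition for constructive reflection is 2 n t cos θ_r = m λ.
Snell's law: 1.11 sin 20.0° = 1.4 sin θ_r → sin θ_r = 0.271, cos θ_r = 0.963.
Minimum nonzero at m = 1: t = λ / (2 n cos θ_r) = 742 / (2 × 1.4 × 0.963) = 275 nm.

275 nm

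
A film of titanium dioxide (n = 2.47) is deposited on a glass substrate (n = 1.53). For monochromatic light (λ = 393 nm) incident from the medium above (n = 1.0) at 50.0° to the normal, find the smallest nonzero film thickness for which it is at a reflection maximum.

Top surface (1.0 → 2.47): reflection off a higher-index medium gives a half-wave phase shift.
At the lower boundary (n = 2.47 to n = 1.53) the reflected ray undergoes no phase shift.
Exactly one π shift → a net half-wave offset.
So the condition for constructive reflection is 2 n t cos θ_r = (m + ½) λ.
Snell's law: 1.0 sin 50.0° = 2.47 sin θ_r → sin θ_r = 0.310, cos θ_r = 0.951.
Minimum at m = 0: t = λ / (4 n cos θ_r) = 393 / (4 × 2.47 × 0.951) = 41.8 nm.

41.8 nm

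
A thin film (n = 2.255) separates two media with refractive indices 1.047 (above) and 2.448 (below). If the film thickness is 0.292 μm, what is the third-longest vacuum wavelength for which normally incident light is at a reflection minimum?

Top surface (1.047 → 2.255): reflection off a higher-index medium gives a half-wave phase shift.
Bottom surface (2.255 → 2.448): reflection off a higher-index medium gives a half-wave phase shift.
Net: no relative phase inversion (both shifts match).
For dark reflection here: 2 n t = (m + ½) λ.
λ = 2 n t / (m + ½). The third-longest wavelength is m = 2: λ = 2 × 2.255 × 292 / 2.50 = 527 nm.

527 nm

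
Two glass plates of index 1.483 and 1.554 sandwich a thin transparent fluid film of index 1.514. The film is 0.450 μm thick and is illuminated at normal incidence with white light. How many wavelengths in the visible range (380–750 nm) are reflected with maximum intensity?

Top surface (1.483 → 1.514): reflection off a higher-index medium gives a half-wave phase shift.
At the lower boundary (n = 1.514 to n = 1.554) the reflected ray undergoes a half-wave phase shift.
The two reflections carry the same phase change, so no net offset.
For bright reflection here: 2 n t = m λ.
λ = 2 n t / m = 1363 / m nm.
m=1: 1363 nm (IR); m=2: 681 nm (visible); m=3: 454 nm (visible); m=4: 341 nm (UV).

2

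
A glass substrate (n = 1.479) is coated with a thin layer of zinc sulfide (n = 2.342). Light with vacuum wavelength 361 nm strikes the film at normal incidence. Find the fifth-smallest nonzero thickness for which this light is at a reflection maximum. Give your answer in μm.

At the upper boundary (n = 1.0 to n = 2.342) the reflected ray undergoes a half-wave phase shift.
Ray reflecting at the bottom interface goes from n = 2.342 toward n = 1.479: no phase shift.
The two reflections differ by half a wavelength.
For bright reflection here: 2 n t = (m + ½) λ.
The fifth-smallest nonzero thickness corresponds to m = 4: t = (m + ½) λ / (2 n) = 4.50 × 361 / (2 × 2.342) = 347 nm.

0.347 μm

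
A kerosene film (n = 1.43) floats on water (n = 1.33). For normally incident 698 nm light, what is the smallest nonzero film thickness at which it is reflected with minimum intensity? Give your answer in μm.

At the upper boundary (n = 1.0 to n = 1.43) the reflected ray undergoes a half-wave phase shift.
At the lower boundary (n = 1.43 to n = 1.33) the reflected ray undergoes no phase shift.
Exactly one π shift → a net half-wave offset.
So the condition for destructive reflection is 2 n t = m λ.
The smallest nonzero thickness corresponds to m = 1: t = m λ / (2 n) = 1.00 × 698 / (2 × 1.43) = 244 nm.

0.244 μm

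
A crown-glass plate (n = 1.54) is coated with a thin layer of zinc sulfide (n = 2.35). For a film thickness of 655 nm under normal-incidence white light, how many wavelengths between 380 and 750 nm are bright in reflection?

4

At the upper boundary (n = 1.0 to n = 2.35) the reflected ray undergoes a half-wave phase shift.
Bottom surface (2.35 → 1.54): reflection off a lower-index medium gives no phase shift.
Exactly one π shift → a net half-wave offset.
So the condition for constructive reflection is 2 n t = (m + ½) λ.
λ = 2 n t / (m + ½) = 3079 / (m + ½) nm.
m=3: 880 nm (IR); m=4: 684 nm (visible); m=5: 560 nm (visible); m=6: 474 nm (visible); m=7: 410 nm (visible); m=8: 362 nm (UV).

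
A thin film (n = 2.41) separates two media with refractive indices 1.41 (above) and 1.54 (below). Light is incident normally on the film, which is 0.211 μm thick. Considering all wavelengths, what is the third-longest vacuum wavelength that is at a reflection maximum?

407 nm

Ray reflecting at the top interface goes from n = 1.41 toward n = 2.41: a half-wave phase shift.
Ray reflecting at the bottom interface goes from n = 2.41 toward n = 1.54: no phase shift.
Net: one phase inversion between the two reflected rays.
So the condition for constructive reflection is 2 n t = (m + ½) λ.
λ = 2 n t / (m + ½). The third-longest wavelength is m = 2: λ = 2 × 2.41 × 211 / 2.50 = 407 nm.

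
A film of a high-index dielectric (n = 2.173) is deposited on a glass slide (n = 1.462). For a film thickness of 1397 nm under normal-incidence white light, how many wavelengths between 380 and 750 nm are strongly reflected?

Ray reflecting at the top interface goes from n = 1.0 toward n = 2.173: a half-wave phase shift.
At the lower boundary (n = 2.173 to n = 1.462) the reflected ray undergoes no phase shift.
Exactly one π shift → a net half-wave offset.
With one net inversion, constructive interference in reflection requires 2 n t = (m + ½) λ.
λ = 2 n t / (m + ½) = 6071 / (m + ½) nm.
m=7: 810 nm (IR); m=8: 714 nm (visible); m=9: 639 nm (visible); m=10: 578 nm (visible); m=11: 528 nm (visible); m=12: 486 nm (visible); m=13: 450 nm (visible); m=14: 419 nm (visible); m=15: 392 nm (visible); m=16: 368 nm (UV).

8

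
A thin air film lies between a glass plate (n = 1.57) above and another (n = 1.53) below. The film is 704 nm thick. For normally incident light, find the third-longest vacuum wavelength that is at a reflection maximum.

563 nm

At the upper boundary (n = 1.57 to n = 1.0) the reflected ray undergoes no phase shift.
Bottom surface (1.0 → 1.53): reflection off a higher-index medium gives a half-wave phase shift.
Exactly one π shift → a net half-wave offset.
For strong reflection here: 2 n t = (m + ½) λ.
λ = 2 n t / (m + ½). The third-longest wavelength is m = 2: λ = 2 × 1.0 × 704 / 2.50 = 563 nm.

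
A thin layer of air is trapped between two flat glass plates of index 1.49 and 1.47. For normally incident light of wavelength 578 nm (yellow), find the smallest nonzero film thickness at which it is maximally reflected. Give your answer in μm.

Ray reflecting at the top interface goes from n = 1.49 toward n = 1.0: no phase shift.
Ray reflecting at the bottom interface goes from n = 1.0 toward n = 1.47: a half-wave phase shift.
Net: one phase inversion between the two reflected rays.
For bright reflection here: 2 n t = (m + ½) λ.
Minimum at m = 0: t = λ / (4 n) = 578 / (4 × 1.0) = 145 nm.

0.145 μm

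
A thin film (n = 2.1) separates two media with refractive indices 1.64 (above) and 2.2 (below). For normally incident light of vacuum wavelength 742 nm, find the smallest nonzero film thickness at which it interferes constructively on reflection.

177 nm

At the upper boundary (n = 1.64 to n = 2.1) the reflected ray undergoes a half-wave phase shift.
Bottom surface (2.1 → 2.2): reflection off a higher-index medium gives a half-wave phase shift.
Net: no relative phase inversion (both shifts match).
With no net inversion, constructive interference in reflection requires 2 n t = m λ.
Minimum nonzero at m = 1: t = λ / (2 n) = 742 / (2 × 2.1) = 177 nm.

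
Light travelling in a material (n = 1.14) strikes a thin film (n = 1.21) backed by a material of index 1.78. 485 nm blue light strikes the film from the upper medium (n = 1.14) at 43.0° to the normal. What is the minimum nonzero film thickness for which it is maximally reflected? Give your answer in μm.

0.262 μm

At the upper boundary (n = 1.14 to n = 1.21) the reflected ray undergoes a half-wave phase shift.
Ray reflecting at the bottom interface goes from n = 1.21 toward n = 1.78: a half-wave phase shift.
The two reflections carry the same phase change, so no net offset.
For bright reflection here: 2 n t cos θ_r = m λ.
Snell's law: 1.14 sin 43.0° = 1.21 sin θ_r → sin θ_r = 0.643, cos θ_r = 0.766.
Minimum nonzero at m = 1: t = λ / (2 n cos θ_r) = 485 / (2 × 1.21 × 0.766) = 262 nm.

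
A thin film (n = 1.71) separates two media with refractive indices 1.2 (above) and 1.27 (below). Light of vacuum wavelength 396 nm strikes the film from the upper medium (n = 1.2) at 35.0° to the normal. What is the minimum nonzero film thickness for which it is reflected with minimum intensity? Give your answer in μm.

0.126 μm

At the upper boundary (n = 1.2 to n = 1.71) the reflected ray undergoes a half-wave phase shift.
At the lower boundary (n = 1.71 to n = 1.27) the reflected ray undergoes no phase shift.
Exactly one π shift → a net half-wave offset.
For weak reflection here: 2 n t cos θ_r = m λ.
Snell's law: 1.2 sin 35.0° = 1.71 sin θ_r → sin θ_r = 0.403, cos θ_r = 0.915.
Minimum nonzero at m = 1: t = λ / (2 n cos θ_r) = 396 / (2 × 1.71 × 0.915) = 126 nm.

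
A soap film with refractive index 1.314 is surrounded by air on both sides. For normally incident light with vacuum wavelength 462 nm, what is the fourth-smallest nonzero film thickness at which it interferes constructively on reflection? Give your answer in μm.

Ray reflecting at the top interface goes from n = 1.0 toward n = 1.314: a half-wave phase shift.
Ray reflecting at the bottom interface goes from n = 1.314 toward n = 1.0: no phase shift.
Exactly one π shift → a net half-wave offset.
With one net inversion, constructive interference in reflection requires 2 n t = (m + ½) λ.
The fourth-smallest nonzero thickness corresponds to m = 3: t = (m + ½) λ / (2 n) = 3.50 × 462 / (2 × 1.314) = 615 nm.

0.615 μm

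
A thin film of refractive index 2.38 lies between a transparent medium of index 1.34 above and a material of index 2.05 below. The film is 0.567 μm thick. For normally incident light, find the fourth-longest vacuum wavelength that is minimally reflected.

Ray reflecting at the top interface goes from n = 1.34 toward n = 2.38: a half-wave phase shift.
At the lower boundary (n = 2.38 to n = 2.05) the reflected ray undergoes no phase shift.
Net: one phase inversion between the two reflected rays.
With one net inversion, destructive interference in reflection requires 2 n t = m λ.
λ = 2 n t / m. The fourth-longest wavelength is m = 4: λ = 2 × 2.38 × 567 / 4.00 = 675 nm.

675 nm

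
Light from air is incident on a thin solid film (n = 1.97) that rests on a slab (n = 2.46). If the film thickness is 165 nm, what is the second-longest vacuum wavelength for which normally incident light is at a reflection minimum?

Ray reflecting at the top interface goes from n = 1.0 toward n = 1.97: a half-wave phase shift.
Ray reflecting at the bottom interface goes from n = 1.97 toward n = 2.46: a half-wave phase shift.
Net: no relative phase inversion (both shifts match).
So the condition for destructive reflection is 2 n t = (m + ½) λ.
λ = 2 n t / (m + ½). The second-longest wavelength is m = 1: λ = 2 × 1.97 × 165 / 1.50 = 433 nm.

433 nm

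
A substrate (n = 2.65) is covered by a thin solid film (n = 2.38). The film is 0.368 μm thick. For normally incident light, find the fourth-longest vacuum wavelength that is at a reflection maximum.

438 nm

Top surface (1.0 → 2.38): reflection off a higher-index medium gives a half-wave phase shift.
Bottom surface (2.38 → 2.65): reflection off a higher-index medium gives a half-wave phase shift.
The two reflections carry the same phase change, so no net offset.
For maximum reflection here: 2 n t = m λ.
λ = 2 n t / m. The fourth-longest wavelength is m = 4: λ = 2 × 2.38 × 368 / 4.00 = 438 nm.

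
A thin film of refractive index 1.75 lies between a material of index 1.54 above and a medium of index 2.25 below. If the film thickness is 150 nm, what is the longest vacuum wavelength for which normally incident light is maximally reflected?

Ray reflecting at the top interface goes from n = 1.54 toward n = 1.75: a half-wave phase shift.
Ray reflecting at the bottom interface goes from n = 1.75 toward n = 2.25: a half-wave phase shift.
Net: no relative phase inversion (both shifts match).
For bright reflection here: 2 n t = m λ.
λ = 2 n t / m. The longest wavelength is m = 1: λ = 2 × 1.75 × 150 / 1.00 = 525 nm.

525 nm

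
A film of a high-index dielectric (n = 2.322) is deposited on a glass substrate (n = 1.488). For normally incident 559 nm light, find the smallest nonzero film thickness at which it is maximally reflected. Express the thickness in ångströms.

602 Å

At the upper boundary (n = 1.0 to n = 2.322) the reflected ray undergoes a half-wave phase shift.
At the lower boundary (n = 2.322 to n = 1.488) the reflected ray undergoes no phase shift.
The two reflections differ by half a wavelength.
With one net inversion, constructive interference in reflection requires 2 n t = (m + ½) λ.
Minimum at m = 0: t = λ / (4 n) = 559 / (4 × 2.322) = 60.2 nm.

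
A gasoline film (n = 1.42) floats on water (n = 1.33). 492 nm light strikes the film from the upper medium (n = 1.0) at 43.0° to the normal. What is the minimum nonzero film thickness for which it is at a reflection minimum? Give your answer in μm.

At the upper boundary (n = 1.0 to n = 1.42) the reflected ray undergoes a half-wave phase shift.
At the lower boundary (n = 1.42 to n = 1.33) the reflected ray undergoes no phase shift.
Exactly one π shift → a net half-wave offset.
So the condition for destructive reflection is 2 n t cos θ_r = m λ.
Snell's law: 1.0 sin 43.0° = 1.42 sin θ_r → sin θ_r = 0.480, cos θ_r = 0.877.
Minimum nonzero at m = 1: t = λ / (2 n cos θ_r) = 492 / (2 × 1.42 × 0.877) = 198 nm.

0.198 μm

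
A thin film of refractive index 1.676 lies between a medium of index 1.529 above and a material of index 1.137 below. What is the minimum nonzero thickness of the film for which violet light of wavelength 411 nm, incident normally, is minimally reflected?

Top surface (1.529 → 1.676): reflection off a higher-index medium gives a half-wave phase shift.
Bottom surface (1.676 → 1.137): reflection off a lower-index medium gives no phase shift.
Net: one phase inversion between the two reflected rays.
For minimum reflection here: 2 n t = m λ.
Minimum nonzero at m = 1: t = λ / (2 n) = 411 / (2 × 1.676) = 123 nm.

123 nm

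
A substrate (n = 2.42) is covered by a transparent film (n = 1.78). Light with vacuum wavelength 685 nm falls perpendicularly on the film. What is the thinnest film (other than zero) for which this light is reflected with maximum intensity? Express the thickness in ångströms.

1924 Å

At the upper boundary (n = 1.0 to n = 1.78) the reflected ray undergoes a half-wave phase shift.
Ray reflecting at the bottom interface goes from n = 1.78 toward n = 2.42: a half-wave phase shift.
Net: no relative phase inversion (both shifts match).
For strong reflection here: 2 n t = m λ.
Minimum nonzero at m = 1: t = λ / (2 n) = 685 / (2 × 1.78) = 192 nm.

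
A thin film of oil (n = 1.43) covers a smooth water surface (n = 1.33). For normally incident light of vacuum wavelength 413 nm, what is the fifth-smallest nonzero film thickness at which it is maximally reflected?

At the upper boundary (n = 1.0 to n = 1.43) the reflected ray undergoes a half-wave phase shift.
At the lower boundary (n = 1.43 to n = 1.33) the reflected ray undergoes no phase shift.
Net: one phase inversion between the two reflected rays.
With one net inversion, constructive interference in reflection requires 2 n t = (m + ½) λ.
The fifth-smallest nonzero thickness corresponds to m = 4: t = (m + ½) λ / (2 n) = 4.50 × 413 / (2 × 1.43) = 650 nm.

650 nm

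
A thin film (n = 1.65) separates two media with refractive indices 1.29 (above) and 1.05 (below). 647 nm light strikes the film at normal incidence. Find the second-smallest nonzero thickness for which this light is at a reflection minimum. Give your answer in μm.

0.392 μm

Top surface (1.29 → 1.65): reflection off a higher-index medium gives a half-wave phase shift.
At the lower boundary (n = 1.65 to n = 1.05) the reflected ray undergoes no phase shift.
Exactly one π shift → a net half-wave offset.
So the condition for destructive reflection is 2 n t = m λ.
The second-smallest nonzero thickness corresponds to m = 2: t = m λ / (2 n) = 2.00 × 647 / (2 × 1.65) = 392 nm.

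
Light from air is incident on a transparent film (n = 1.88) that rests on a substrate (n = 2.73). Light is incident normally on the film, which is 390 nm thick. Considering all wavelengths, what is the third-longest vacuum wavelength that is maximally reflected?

At the upper boundary (n = 1.0 to n = 1.88) the reflected ray undergoes a half-wave phase shift.
At the lower boundary (n = 1.88 to n = 2.73) the reflected ray undergoes a half-wave phase shift.
Net: no relative phase inversion (both shifts match).
With no net inversion, constructive interference in reflection requires 2 n t = m λ.
λ = 2 n t / m. The third-longest wavelength is m = 3: λ = 2 × 1.88 × 390 / 3.00 = 489 nm.

489 nm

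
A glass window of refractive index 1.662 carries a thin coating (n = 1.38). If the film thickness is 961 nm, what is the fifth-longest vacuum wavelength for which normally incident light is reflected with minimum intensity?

Top surface (1.0 → 1.38): reflection off a higher-index medium gives a half-wave phase shift.
Bottom surface (1.38 → 1.662): reflection off a higher-index medium gives a half-wave phase shift.
Net: no relative phase inversion (both shifts match).
For weak reflection here: 2 n t = (m + ½) λ.
λ = 2 n t / (m + ½). The fifth-longest wavelength is m = 4: λ = 2 × 1.38 × 961 / 4.50 = 589 nm.

589 nm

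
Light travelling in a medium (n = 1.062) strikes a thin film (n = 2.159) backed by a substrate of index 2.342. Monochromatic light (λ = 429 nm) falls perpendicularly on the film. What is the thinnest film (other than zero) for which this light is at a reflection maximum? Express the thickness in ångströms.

994 Å

Ray reflecting at the top interface goes from n = 1.062 toward n = 2.159: a half-wave phase shift.
At the lower boundary (n = 2.159 to n = 2.342) the reflected ray undergoes a half-wave phase shift.
The two reflections carry the same phase change, so no net offset.
For maximum reflection here: 2 n t = m λ.
Minimum nonzero at m = 1: t = λ / (2 n) = 429 / (2 × 2.159) = 99.4 nm.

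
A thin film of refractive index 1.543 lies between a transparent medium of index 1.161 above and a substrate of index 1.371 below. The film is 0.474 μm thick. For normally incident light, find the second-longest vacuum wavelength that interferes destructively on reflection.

Top surface (1.161 → 1.543): reflection off a higher-index medium gives a half-wave phase shift.
At the lower boundary (n = 1.543 to n = 1.371) the reflected ray undergoes no phase shift.
The two reflections differ by half a wavelength.
With one net inversion, destructive interference in reflection requires 2 n t = m λ.
λ = 2 n t / m. The second-longest wavelength is m = 2: λ = 2 × 1.543 × 474 / 2.00 = 731 nm.

731 nm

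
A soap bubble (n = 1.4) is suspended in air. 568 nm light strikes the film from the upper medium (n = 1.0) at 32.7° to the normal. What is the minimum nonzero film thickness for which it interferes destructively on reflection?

Ray reflecting at the top interface goes from n = 1.0 toward n = 1.4: a half-wave phase shift.
Ray reflecting at the bottom interface goes from n = 1.4 toward n = 1.0: no phase shift.
Exactly one π shift → a net half-wave offset.
With one net inversion, destructive interference in reflection requires 2 n t cos θ_r = m λ.
Snell's law: 1.0 sin 32.7° = 1.4 sin θ_r → sin θ_r = 0.386, cos θ_r = 0.923.
Minimum nonzero at m = 1: t = λ / (2 n cos θ_r) = 568 / (2 × 1.4 × 0.923) = 220 nm.

220 nm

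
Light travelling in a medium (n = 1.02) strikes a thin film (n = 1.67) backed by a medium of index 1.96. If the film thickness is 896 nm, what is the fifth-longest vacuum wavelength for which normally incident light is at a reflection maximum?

Ray reflecting at the top interface goes from n = 1.02 toward n = 1.67: a half-wave phase shift.
At the lower boundary (n = 1.67 to n = 1.96) the reflected ray undergoes a half-wave phase shift.
Zero or two π shifts → no net half-wave offset.
With no net inversion, constructive interference in reflection requires 2 n t = m λ.
λ = 2 n t / m. The fifth-longest wavelength is m = 5: λ = 2 × 1.67 × 896 / 5.00 = 599 nm.

599 nm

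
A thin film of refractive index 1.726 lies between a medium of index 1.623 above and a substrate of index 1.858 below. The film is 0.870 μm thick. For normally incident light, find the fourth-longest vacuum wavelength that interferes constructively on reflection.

751 nm

Top surface (1.623 → 1.726): reflection off a higher-index medium gives a half-wave phase shift.
Ray reflecting at the bottom interface goes from n = 1.726 toward n = 1.858: a half-wave phase shift.
The two reflections carry the same phase change, so no net offset.
So the condition for constructive reflection is 2 n t = m λ.
λ = 2 n t / m. The fourth-longest wavelength is m = 4: λ = 2 × 1.726 × 870 / 4.00 = 751 nm.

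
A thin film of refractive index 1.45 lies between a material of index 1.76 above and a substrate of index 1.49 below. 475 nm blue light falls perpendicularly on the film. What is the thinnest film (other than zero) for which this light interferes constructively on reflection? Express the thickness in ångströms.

Top surface (1.76 → 1.45): reflection off a lower-index medium gives no phase shift.
At the lower boundary (n = 1.45 to n = 1.49) the reflected ray undergoes a half-wave phase shift.
The two reflections differ by half a wavelength.
For strong reflection here: 2 n t = (m + ½) λ.
Minimum at m = 0: t = λ / (4 n) = 475 / (4 × 1.45) = 81.9 nm.

819 Å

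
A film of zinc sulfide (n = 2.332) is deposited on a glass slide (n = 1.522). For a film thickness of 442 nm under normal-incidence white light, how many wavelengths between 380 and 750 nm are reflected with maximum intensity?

At the upper boundary (n = 1.0 to n = 2.332) the reflected ray undergoes a half-wave phase shift.
At the lower boundary (n = 2.332 to n = 1.522) the reflected ray undergoes no phase shift.
Exactly one π shift → a net half-wave offset.
So the condition for constructive reflection is 2 n t = (m + ½) λ.
λ = 2 n t / (m + ½) = 2061 / (m + ½) nm.
m=2: 825 nm (IR); m=3: 589 nm (visible); m=4: 458 nm (visible); m=5: 375 nm (UV).

2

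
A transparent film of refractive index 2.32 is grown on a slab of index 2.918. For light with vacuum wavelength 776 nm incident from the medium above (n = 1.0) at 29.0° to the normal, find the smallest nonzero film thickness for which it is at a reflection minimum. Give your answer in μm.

At the upper boundary (n = 1.0 to n = 2.32) the reflected ray undergoes a half-wave phase shift.
Ray reflecting at the bottom interface goes from n = 2.32 toward n = 2.918: a half-wave phase shift.
Net: no relative phase inversion (both shifts match).
For dark reflection here: 2 n t cos θ_r = (m + ½) λ.
Snell's law: 1.0 sin 29.0° = 2.32 sin θ_r → sin θ_r = 0.209, cos θ_r = 0.978.
Minimum at m = 0: t = λ / (4 n cos θ_r) = 776 / (4 × 2.32 × 0.978) = 85.5 nm.

0.0855 μm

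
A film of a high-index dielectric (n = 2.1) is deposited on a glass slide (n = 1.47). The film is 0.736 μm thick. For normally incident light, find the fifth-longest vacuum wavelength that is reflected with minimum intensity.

At the upper boundary (n = 1.0 to n = 2.1) the reflected ray undergoes a half-wave phase shift.
Bottom surface (2.1 → 1.47): reflection off a lower-index medium gives no phase shift.
Net: one phase inversion between the two reflected rays.
For weak reflection here: 2 n t = m λ.
λ = 2 n t / m. The fifth-longest wavelength is m = 5: λ = 2 × 2.1 × 736 / 5.00 = 618 nm.

618 nm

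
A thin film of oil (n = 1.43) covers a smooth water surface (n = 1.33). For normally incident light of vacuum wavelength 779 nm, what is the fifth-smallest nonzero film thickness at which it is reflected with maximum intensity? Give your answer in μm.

At the upper boundary (n = 1.0 to n = 1.43) the reflected ray undergoes a half-wave phase shift.
Bottom surface (1.43 → 1.33): reflection off a lower-index medium gives no phase shift.
Net: one phase inversion between the two reflected rays.
So the condition for constructive reflection is 2 n t = (m + ½) λ.
The fifth-smallest nonzero thickness corresponds to m = 4: t = (m + ½) λ / (2 n) = 4.50 × 779 / (2 × 1.43) = 1226 nm.

1.23 μm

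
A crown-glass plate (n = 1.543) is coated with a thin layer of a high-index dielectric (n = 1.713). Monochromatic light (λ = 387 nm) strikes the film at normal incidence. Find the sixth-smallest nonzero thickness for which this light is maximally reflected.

Ray reflecting at the top interface goes from n = 1.0 toward n = 1.713: a half-wave phase shift.
At the lower boundary (n = 1.713 to n = 1.543) the reflected ray undergoes no phase shift.
The two reflections differ by half a wavelength.
For strong reflection here: 2 n t = (m + ½) λ.
The sixth-smallest nonzero thickness corresponds to m = 5: t = (m + ½) λ / (2 n) = 5.50 × 387 / (2 × 1.713) = 621 nm.

621 nm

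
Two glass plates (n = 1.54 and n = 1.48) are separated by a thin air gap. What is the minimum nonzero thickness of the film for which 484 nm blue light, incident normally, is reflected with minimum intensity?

At the upper boundary (n = 1.54 to n = 1.0) the reflected ray undergoes no phase shift.
Ray reflecting at the bottom interface goes from n = 1.0 toward n = 1.48: a half-wave phase shift.
Net: one phase inversion between the two reflected rays.
For minimum reflection here: 2 n t = m λ.
Minimum nonzero at m = 1: t = λ / (2 n) = 484 / (2 × 1.0) = 242 nm.

242 nm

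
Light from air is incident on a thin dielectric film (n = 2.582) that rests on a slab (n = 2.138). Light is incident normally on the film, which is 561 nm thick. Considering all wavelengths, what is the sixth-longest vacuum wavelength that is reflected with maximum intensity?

527 nm

At the upper boundary (n = 1.0 to n = 2.582) the reflected ray undergoes a half-wave phase shift.
Bottom surface (2.582 → 2.138): reflection off a lower-index medium gives no phase shift.
Exactly one π shift → a net half-wave offset.
For bright reflection here: 2 n t = (m + ½) λ.
λ = 2 n t / (m + ½). The sixth-longest wavelength is m = 5: λ = 2 × 2.582 × 561 / 5.50 = 527 nm.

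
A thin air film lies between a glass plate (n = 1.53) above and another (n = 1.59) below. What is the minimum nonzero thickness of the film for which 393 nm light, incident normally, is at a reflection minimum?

Top surface (1.53 → 1.0): reflection off a lower-index medium gives no phase shift.
Ray reflecting at the bottom interface goes from n = 1.0 toward n = 1.59: a half-wave phase shift.
The two reflections differ by half a wavelength.
For minimum reflection here: 2 n t = m λ.
Minimum nonzero at m = 1: t = λ / (2 n) = 393 / (2 × 1.0) = 197 nm.

197 nm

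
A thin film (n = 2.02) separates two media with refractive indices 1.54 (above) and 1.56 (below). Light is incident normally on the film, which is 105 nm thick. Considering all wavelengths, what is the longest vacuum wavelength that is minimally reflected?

424 nm

At the upper boundary (n = 1.54 to n = 2.02) the reflected ray undergoes a half-wave phase shift.
At the lower boundary (n = 2.02 to n = 1.56) the reflected ray undergoes no phase shift.
The two reflections differ by half a wavelength.
With one net inversion, destructive interference in reflection requires 2 n t = m λ.
λ = 2 n t / m. The longest wavelength is m = 1: λ = 2 × 2.02 × 105 / 1.00 = 424 nm.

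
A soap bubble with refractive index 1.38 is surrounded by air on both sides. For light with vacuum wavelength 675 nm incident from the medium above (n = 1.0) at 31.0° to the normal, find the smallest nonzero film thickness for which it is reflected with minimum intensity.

264 nm

Top surface (1.0 → 1.38): reflection off a higher-index medium gives a half-wave phase shift.
Bottom surface (1.38 → 1.0): reflection off a lower-index medium gives no phase shift.
The two reflections differ by half a wavelength.
With one net inversion, destructive interference in reflection requires 2 n t cos θ_r = m λ.
Snell's law: 1.0 sin 31.0° = 1.38 sin θ_r → sin θ_r = 0.373, cos θ_r = 0.928.
Minimum nonzero at m = 1: t = λ / (2 n cos θ_r) = 675 / (2 × 1.38 × 0.928) = 264 nm.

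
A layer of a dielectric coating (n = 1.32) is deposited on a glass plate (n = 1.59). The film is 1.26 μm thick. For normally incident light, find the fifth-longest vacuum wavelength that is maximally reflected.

665 nm

Top surface (1.0 → 1.32): reflection off a higher-index medium gives a half-wave phase shift.
Bottom surface (1.32 → 1.59): reflection off a higher-index medium gives a half-wave phase shift.
Net: no relative phase inversion (both shifts match).
With no net inversion, constructive interference in reflection requires 2 n t = m λ.
λ = 2 n t / m. The fifth-longest wavelength is m = 5: λ = 2 × 1.32 × 1260 / 5.00 = 665 nm.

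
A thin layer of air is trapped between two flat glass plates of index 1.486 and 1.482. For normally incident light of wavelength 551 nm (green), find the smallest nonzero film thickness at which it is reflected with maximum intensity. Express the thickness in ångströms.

At the upper boundary (n = 1.486 to n = 1.0) the reflected ray undergoes no phase shift.
At the lower boundary (n = 1.0 to n = 1.482) the reflected ray undergoes a half-wave phase shift.
The two reflections differ by half a wavelength.
So the condition for constructive reflection is 2 n t = (m + ½) λ.
Minimum at m = 0: t = λ / (4 n) = 551 / (4 × 1.0) = 138 nm.

1378 Å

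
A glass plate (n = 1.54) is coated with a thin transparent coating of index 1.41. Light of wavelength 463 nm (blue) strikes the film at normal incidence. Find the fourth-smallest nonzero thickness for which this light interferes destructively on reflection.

Ray reflecting at the top interface goes from n = 1.0 toward n = 1.41: a half-wave phase shift.
Ray reflecting at the bottom interface goes from n = 1.41 toward n = 1.54: a half-wave phase shift.
Zero or two π shifts → no net half-wave offset.
With no net inversion, destructive interference in reflection requires 2 n t = (m + ½) λ.
The fourth-smallest nonzero thickness corresponds to m = 3: t = (m + ½) λ / (2 n) = 3.50 × 463 / (2 × 1.41) = 575 nm.

575 nm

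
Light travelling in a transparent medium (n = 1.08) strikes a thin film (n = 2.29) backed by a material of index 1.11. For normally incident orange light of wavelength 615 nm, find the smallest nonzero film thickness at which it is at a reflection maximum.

67.1 nm

Top surface (1.08 → 2.29): reflection off a higher-index medium gives a half-wave phase shift.
Ray reflecting at the bottom interface goes from n = 2.29 toward n = 1.11: no phase shift.
Exactly one π shift → a net half-wave offset.
For maximum reflection here: 2 n t = (m + ½) λ.
Minimum at m = 0: t = λ / (4 n) = 615 / (4 × 2.29) = 67.1 nm.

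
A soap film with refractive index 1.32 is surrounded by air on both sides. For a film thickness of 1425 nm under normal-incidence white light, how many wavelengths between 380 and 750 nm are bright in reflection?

5

Ray reflecting at the top interface goes from n = 1.0 toward n = 1.32: a half-wave phase shift.
Ray reflecting at the bottom interface goes from n = 1.32 toward n = 1.0: no phase shift.
Net: one phase inversion between the two reflected rays.
So the condition for constructive reflection is 2 n t = (m + ½) λ.
λ = 2 n t / (m + ½) = 3762 / (m + ½) nm.
m=4: 836 nm (IR); m=5: 684 nm (visible); m=6: 579 nm (visible); m=7: 502 nm (visible); m=8: 443 nm (visible); m=9: 396 nm (visible); m=10: 358 nm (UV).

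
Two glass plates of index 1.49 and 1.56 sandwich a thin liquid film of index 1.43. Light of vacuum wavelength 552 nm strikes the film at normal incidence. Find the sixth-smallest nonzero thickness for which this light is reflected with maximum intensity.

1062 nm

At the upper boundary (n = 1.49 to n = 1.43) the reflected ray undergoes no phase shift.
At the lower boundary (n = 1.43 to n = 1.56) the reflected ray undergoes a half-wave phase shift.
The two reflections differ by half a wavelength.
So the condition for constructive reflection is 2 n t = (m + ½) λ.
The sixth-smallest nonzero thickness corresponds to m = 5: t = (m + ½) λ / (2 n) = 5.50 × 552 / (2 × 1.43) = 1062 nm.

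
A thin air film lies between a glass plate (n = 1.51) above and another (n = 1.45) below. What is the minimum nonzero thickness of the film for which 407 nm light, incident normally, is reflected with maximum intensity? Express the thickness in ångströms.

At the upper boundary (n = 1.51 to n = 1.0) the reflected ray undergoes no phase shift.
Ray reflecting at the bottom interface goes from n = 1.0 toward n = 1.45: a half-wave phase shift.
The two reflections differ by half a wavelength.
For maximum reflection here: 2 n t = (m + ½) λ.
Minimum at m = 0: t = λ / (4 n) = 407 / (4 × 1.0) = 102 nm.

1018 Å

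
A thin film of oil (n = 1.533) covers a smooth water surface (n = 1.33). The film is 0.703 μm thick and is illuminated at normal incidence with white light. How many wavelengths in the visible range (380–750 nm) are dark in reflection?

Ray reflecting at the top interface goes from n = 1.0 toward n = 1.533: a half-wave phase shift.
Ray reflecting at the bottom interface goes from n = 1.533 toward n = 1.33: no phase shift.
The two reflections differ by half a wavelength.
With one net inversion, destructive interference in reflection requires 2 n t = m λ.
λ = 2 n t / m = 2155 / m nm.
m=2: 1078 nm (IR); m=3: 718 nm (visible); m=4: 539 nm (visible); m=5: 431 nm (visible); m=6: 359 nm (UV).

3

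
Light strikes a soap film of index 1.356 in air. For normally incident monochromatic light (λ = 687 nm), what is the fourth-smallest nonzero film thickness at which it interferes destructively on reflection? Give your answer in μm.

At the upper boundary (n = 1.0 to n = 1.356) the reflected ray undergoes a half-wave phase shift.
Bottom surface (1.356 → 1.0): reflection off a lower-index medium gives no phase shift.
Net: one phase inversion between the two reflected rays.
For weak reflection here: 2 n t = m λ.
The fourth-smallest nonzero thickness corresponds to m = 4: t = m λ / (2 n) = 4.00 × 687 / (2 × 1.356) = 1013 nm.

1.01 μm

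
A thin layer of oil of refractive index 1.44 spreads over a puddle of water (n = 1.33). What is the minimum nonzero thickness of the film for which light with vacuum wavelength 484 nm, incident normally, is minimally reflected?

168 nm

At the upper boundary (n = 1.0 to n = 1.44) the reflected ray undergoes a half-wave phase shift.
Ray reflecting at the bottom interface goes from n = 1.44 toward n = 1.33: no phase shift.
Exactly one π shift → a net half-wave offset.
For dark reflection here: 2 n t = m λ.
Minimum nonzero at m = 1: t = λ / (2 n) = 484 / (2 × 1.44) = 168 nm.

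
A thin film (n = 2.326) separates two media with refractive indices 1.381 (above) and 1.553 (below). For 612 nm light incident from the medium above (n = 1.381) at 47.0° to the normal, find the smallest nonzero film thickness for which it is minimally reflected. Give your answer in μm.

Top surface (1.381 → 2.326): reflection off a higher-index medium gives a half-wave phase shift.
At the lower boundary (n = 2.326 to n = 1.553) the reflected ray undergoes no phase shift.
Net: one phase inversion between the two reflected rays.
With one net inversion, destructive interference in reflection requires 2 n t cos θ_r = m λ.
Snell's law: 1.381 sin 47.0° = 2.326 sin θ_r → sin θ_r = 0.434, cos θ_r = 0.901.
Minimum nonzero at m = 1: t = λ / (2 n cos θ_r) = 612 / (2 × 2.326 × 0.901) = 146 nm.

0.146 μm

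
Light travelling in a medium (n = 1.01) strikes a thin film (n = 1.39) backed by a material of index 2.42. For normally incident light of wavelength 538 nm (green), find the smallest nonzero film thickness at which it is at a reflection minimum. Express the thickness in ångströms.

968 Å

Top surface (1.01 → 1.39): reflection off a higher-index medium gives a half-wave phase shift.
At the lower boundary (n = 1.39 to n = 2.42) the reflected ray undergoes a half-wave phase shift.
Net: no relative phase inversion (both shifts match).
With no net inversion, destructive interference in reflection requires 2 n t = (m + ½) λ.
Minimum at m = 0: t = λ / (4 n) = 538 / (4 × 1.39) = 96.8 nm.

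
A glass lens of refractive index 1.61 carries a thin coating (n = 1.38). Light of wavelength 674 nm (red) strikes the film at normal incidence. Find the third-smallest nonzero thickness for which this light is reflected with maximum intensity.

733 nm

Ray reflecting at the top interface goes from n = 1.0 toward n = 1.38: a half-wave phase shift.
Ray reflecting at the bottom interface goes from n = 1.38 toward n = 1.61: a half-wave phase shift.
Zero or two π shifts → no net half-wave offset.
So the condition for constructive reflection is 2 n t = m λ.
The third-smallest nonzero thickness corresponds to m = 3: t = m λ / (2 n) = 3.00 × 674 / (2 × 1.38) = 733 nm.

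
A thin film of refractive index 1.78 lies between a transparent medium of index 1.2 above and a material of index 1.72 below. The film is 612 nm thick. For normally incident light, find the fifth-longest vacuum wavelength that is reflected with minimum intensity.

436 nm

At the upper boundary (n = 1.2 to n = 1.78) the reflected ray undergoes a half-wave phase shift.
Bottom surface (1.78 → 1.72): reflection off a lower-index medium gives no phase shift.
The two reflections differ by half a wavelength.
For weak reflection here: 2 n t = m λ.
λ = 2 n t / m. The fifth-longest wavelength is m = 5: λ = 2 × 1.78 × 612 / 5.00 = 436 nm.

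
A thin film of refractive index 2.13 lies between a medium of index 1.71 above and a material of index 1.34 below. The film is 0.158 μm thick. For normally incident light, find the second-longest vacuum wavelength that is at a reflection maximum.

Top surface (1.71 → 2.13): reflection off a higher-index medium gives a half-wave phase shift.
Bottom surface (2.13 → 1.34): reflection off a lower-index medium gives no phase shift.
Net: one phase inversion between the two reflected rays.
For bright reflection here: 2 n t = (m + ½) λ.
λ = 2 n t / (m + ½). The second-longest wavelength is m = 1: λ = 2 × 2.13 × 158 / 1.50 = 449 nm.

449 nm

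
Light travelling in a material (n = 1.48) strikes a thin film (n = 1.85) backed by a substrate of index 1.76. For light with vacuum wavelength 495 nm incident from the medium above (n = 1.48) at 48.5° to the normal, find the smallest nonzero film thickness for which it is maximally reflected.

83.5 nm

Top surface (1.48 → 1.85): reflection off a higher-index medium gives a half-wave phase shift.
Ray reflecting at the bottom interface goes from n = 1.85 toward n = 1.76: no phase shift.
Net: one phase inversion between the two reflected rays.
With one net inversion, constructive interference in reflection requires 2 n t cos θ_r = (m + ½) λ.
Snell's law: 1.48 sin 48.5° = 1.85 sin θ_r → sin θ_r = 0.599, cos θ_r = 0.801.
Minimum at m = 0: t = λ / (4 n cos θ_r) = 495 / (4 × 1.85 × 0.801) = 83.5 nm.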